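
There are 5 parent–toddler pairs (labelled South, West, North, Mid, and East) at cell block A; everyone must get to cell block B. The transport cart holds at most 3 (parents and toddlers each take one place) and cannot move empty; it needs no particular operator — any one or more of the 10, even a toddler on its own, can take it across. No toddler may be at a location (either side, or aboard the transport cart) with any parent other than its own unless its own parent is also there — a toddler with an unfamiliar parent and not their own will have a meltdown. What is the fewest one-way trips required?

Counting alone: each trip to cell block B takes at most 3 across and each return brings at least 1 back, so after t trips out (and t−1 returns) at most 3t − (t−1) of the 10 are across; that first reaches 10 at t = 5, so at least 9 crossings are needed.
The safety rule pushes this higher. Following every safe sequence of crossings, the most of the 10 that can be at cell block B as the transport cart arrives there on crossing 9 is 9 — never all 10.
So no plan with fewer than 11 crossings exists, and this one achieves 11:
1. parent South and toddler South cross → cell block B.
2. parent South crosses ← cell block A.
3. toddler Mid, toddler North, and toddler West cross → cell block B.
4. toddler South crosses ← cell block A.
5. parent Mid, parent North, and parent West cross → cell block B.
6. parent West and toddler West cross ← cell block A.
7. parent East, parent South, and parent West cross → cell block B.
8. toddler North crosses ← cell block A.
9. toddler South and toddler West cross → cell block B.
10. toddler South crosses ← cell block A.
11. toddler East, toddler North, and toddler South cross → cell block B.

11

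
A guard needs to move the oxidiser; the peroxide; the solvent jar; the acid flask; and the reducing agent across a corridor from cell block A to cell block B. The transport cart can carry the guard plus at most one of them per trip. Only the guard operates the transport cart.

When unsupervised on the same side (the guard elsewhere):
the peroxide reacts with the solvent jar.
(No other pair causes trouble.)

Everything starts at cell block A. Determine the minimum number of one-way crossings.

Counting alone: the guard can take at most 1 across per trip to cell block B, so moving all 5 needs at least 5 loaded trips out, with a return between consecutive ones — at least 9 crossings.
The plan below uses exactly 9 crossings, so it is optimal:
1. Guard goes to cell block B with the peroxide.  [cell block A: the acid flask, the oxidiser, the reducing agent, the solvent jar | cell block B: the peroxide]
2. Guard goes back to cell block A alone.  [cell block A: the acid flask, the oxidiser, the reducing agent, the solvent jar | cell block B: the peroxide]
3. Guard goes to cell block B with the oxidiser.  [cell block A: the acid flask, the reducing agent, the solvent jar | cell block B: the oxidiser, the peroxide]
4. Guard goes back to cell block A alone.  [cell block A: the acid flask, the reducing agent, the solvent jar | cell block B: the oxidiser, the peroxide]
5. Guard goes to cell block B with the acid flask.  [cell block A: the reducing agent, the solvent jar | cell block B: the acid flask, the oxidiser, the peroxide]
6. Guard goes back to cell block A alone.  [cell block A: the reducing agent, the solvent jar | cell block B: the acid flask, the oxidiser, the peroxide]
7. Guard goes to cell block B with the reducing agent.  [cell block A: the solvent jar | cell block B: the acid flask, the oxidiser, the peroxide, the reducing agent]
8. Guard goes back to cell block A alone.  [cell block A: the solvent jar | cell block B: the acid flask, the oxidiser, the peroxide, the reducing agent]
9. Guard goes to cell block B with the solvent jar.  [cell block A: — | cell block B: the acid flask, the oxidiser, the peroxide, the reducing agent, the solvent jar]

9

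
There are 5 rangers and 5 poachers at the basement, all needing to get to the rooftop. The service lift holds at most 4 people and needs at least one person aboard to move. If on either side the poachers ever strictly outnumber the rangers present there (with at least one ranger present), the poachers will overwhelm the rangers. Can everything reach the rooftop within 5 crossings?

Counting alone: each trip to the rooftop takes at most 4 across and each return brings at least 1 back, so after t trips out (and t−1 returns) at most 4t − (t−1) of the 10 are across; that first reaches 10 at t = 3, so at least 5 crossings are needed.
The safety rule pushes this higher. Following every safe sequence of crossings, the most of the 10 that can be at the rooftop as the service lift arrives there on crossing 5 is 9 — never all 10.
So the move cannot be finished within 5 crossings. (The shortest complete plan takes 7:)
1. 2 poachers → the rooftop.  (the basement: 5R 3P; the rooftop: 0R 2P)
2. 1 poacher ← the basement.  (the basement: 5R 4P; the rooftop: 0R 1P)
3. 4 poachers → the rooftop.  (the basement: 5R 0P; the rooftop: 0R 5P)
4. 1 poacher ← the basement.  (the basement: 5R 1P; the rooftop: 0R 4P)
5. 4 rangers → the rooftop.  (the basement: 1R 1P; the rooftop: 4R 4P)
6. 1 ranger and 1 poacher ← the basement.  (the basement: 2R 2P; the rooftop: 3R 3P)
7. 2 rangers and 2 poachers → the rooftop.  (the basement: 0R 0P; the rooftop: 5R 5P)

No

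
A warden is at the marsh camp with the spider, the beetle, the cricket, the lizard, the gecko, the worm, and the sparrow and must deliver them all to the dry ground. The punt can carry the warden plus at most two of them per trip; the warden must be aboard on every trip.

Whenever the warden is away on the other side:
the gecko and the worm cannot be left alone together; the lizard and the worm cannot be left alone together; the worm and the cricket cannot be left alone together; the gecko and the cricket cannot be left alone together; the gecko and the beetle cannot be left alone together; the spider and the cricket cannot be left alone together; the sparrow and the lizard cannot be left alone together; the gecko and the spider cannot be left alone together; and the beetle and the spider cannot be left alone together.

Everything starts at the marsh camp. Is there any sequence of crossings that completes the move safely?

No

Whatever the first load, the items left behind include a forbidden pair without the warden. No opening move is safe, so no plan exists.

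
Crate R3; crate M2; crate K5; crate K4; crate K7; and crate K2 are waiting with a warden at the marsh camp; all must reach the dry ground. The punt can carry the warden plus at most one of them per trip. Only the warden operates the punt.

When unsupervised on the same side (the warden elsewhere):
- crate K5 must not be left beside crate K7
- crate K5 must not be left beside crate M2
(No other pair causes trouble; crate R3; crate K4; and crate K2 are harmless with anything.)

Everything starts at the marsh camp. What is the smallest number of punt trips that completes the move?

13

Counting alone: the warden can take at most 1 across per trip to the dry ground, so moving all 6 needs at least 6 loaded trips out, with a return between consecutive ones — at least 11 crossings.
The safety rule pushes this higher. Following every safe sequence of crossings, the most of the 6 that can be at the dry ground as the punt arrives there on crossing 11 is 5 — never all 6.
So no plan with fewer than 13 crossings exists, and this one achieves 13:
1. Warden goes to the dry ground with crate K5.  [the marsh camp: crate K2, crate K4, crate K7, crate M2, crate R3 | the dry ground: crate K5]
2. Warden goes back to the marsh camp alone.  [the marsh camp: crate K2, crate K4, crate K7, crate M2, crate R3 | the dry ground: crate K5]
3. Warden goes to the dry ground with crate R3.  [the marsh camp: crate K2, crate K4, crate K7, crate M2 | the dry ground: crate K5, crate R3]
4. Warden goes back to the marsh camp alone.  [the marsh camp: crate K2, crate K4, crate K7, crate M2 | the dry ground: crate K5, crate R3]
5. Warden goes to the dry ground with crate M2.  [the marsh camp: crate K2, crate K4, crate K7 | the dry ground: crate K5, crate M2, crate R3]
6. Warden goes back to the marsh camp with crate K5.  [the marsh camp: crate K2, crate K4, crate K5, crate K7 | the dry ground: crate M2, crate R3]
7. Warden goes to the dry ground with crate K7.  [the marsh camp: crate K2, crate K4, crate K5 | the dry ground: crate K7, crate M2, crate R3]
8. Warden goes back to the marsh camp alone.  [the marsh camp: crate K2, crate K4, crate K5 | the dry ground: crate K7, crate M2, crate R3]
9. Warden goes to the dry ground with crate K4.  [the marsh camp: crate K2, crate K5 | the dry ground: crate K4, crate K7, crate M2, crate R3]
10. Warden goes back to the marsh camp alone.  [the marsh camp: crate K2, crate K5 | the dry ground: crate K4, crate K7, crate M2, crate R3]
11. Warden goes to the dry ground with crate K2.  [the marsh camp: crate K5 | the dry ground: crate K2, crate K4, crate K7, crate M2, crate R3]
12. Warden goes back to the marsh camp alone.  [the marsh camp: crate K5 | the dry ground: crate K2, crate K4, crate K7, crate M2, crate R3]
13. Warden goes to the dry ground with crate K5.  [the marsh camp: — | the dry ground: crate K2, crate K4, crate K5, crate K7, crate M2, crate R3]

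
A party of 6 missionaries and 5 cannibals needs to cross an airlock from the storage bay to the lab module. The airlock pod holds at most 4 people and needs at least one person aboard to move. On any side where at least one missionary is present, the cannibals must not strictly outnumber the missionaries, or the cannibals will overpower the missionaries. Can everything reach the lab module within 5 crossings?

No

Counting alone: each trip to the lab module takes at most 4 across and each return brings at least 1 back, so after t trips out (and t−1 returns) at most 4t − (t−1) of the 11 are across; that first reaches 11 at t = 4, so at least 7 crossings are needed.
Since 5 < 7, 5 crossings cannot be enough. (The shortest complete plan in fact takes 7:)
1. 2 cannibals → the lab module.  (the storage bay: 6M 3C; the lab module: 0M 2C)
2. 1 cannibal ← the storage bay.  (the storage bay: 6M 4C; the lab module: 0M 1C)
3. 4 cannibals → the lab module.  (the storage bay: 6M 0C; the lab module: 0M 5C)
4. 1 cannibal ← the storage bay.  (the storage bay: 6M 1C; the lab module: 0M 4C)
5. 4 missionaries → the lab module.  (the storage bay: 2M 1C; the lab module: 4M 4C)
6. 1 cannibal ← the storage bay.  (the storage bay: 2M 2C; the lab module: 4M 3C)
7. 2 missionaries and 2 cannibals → the lab module.  (the storage bay: 0M 0C; the lab module: 6M 5C)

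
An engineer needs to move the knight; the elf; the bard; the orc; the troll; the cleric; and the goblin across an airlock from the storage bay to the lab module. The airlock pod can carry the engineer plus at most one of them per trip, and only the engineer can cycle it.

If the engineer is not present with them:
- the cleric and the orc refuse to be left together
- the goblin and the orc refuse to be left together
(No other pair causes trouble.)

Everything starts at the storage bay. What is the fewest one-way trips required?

Counting alone: the engineer can take at most 1 across per trip to the lab module, so moving all 7 needs at least 7 loaded trips out, with a return between consecutive ones — at least 13 crossings.
The safety rule pushes this higher. Following every safe sequence of crossings, the most of the 7 that can be at the lab module as the airlock pod arrives there on crossing 13 is 6 — never all 7.
So no plan with fewer than 15 crossings exists, and this one achieves 15:
1. Engineer goes to the lab module with the orc.
2. Engineer goes back to the storage bay alone.
3. Engineer goes to the lab module with the knight.
4. Engineer goes back to the storage bay alone.
5. Engineer goes to the lab module with the elf.
6. Engineer goes back to the storage bay alone.
7. Engineer goes to the lab module with the bard.
8. Engineer goes back to the storage bay alone.
9. Engineer goes to the lab module with the troll.
10. Engineer goes back to the storage bay alone.
11. Engineer goes to the lab module with the cleric.
12. Engineer goes back to the storage bay with the orc.
13. Engineer goes to the lab module with the goblin.
14. Engineer goes back to the storage bay alone.
15. Engineer goes to the lab module with the orc.

15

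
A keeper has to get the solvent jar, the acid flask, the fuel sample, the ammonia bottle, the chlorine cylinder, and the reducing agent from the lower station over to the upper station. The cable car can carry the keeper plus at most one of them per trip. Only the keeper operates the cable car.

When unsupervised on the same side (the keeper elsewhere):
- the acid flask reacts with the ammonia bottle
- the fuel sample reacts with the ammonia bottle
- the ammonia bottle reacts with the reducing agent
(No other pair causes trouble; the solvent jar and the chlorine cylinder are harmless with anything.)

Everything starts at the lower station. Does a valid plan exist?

Following every safe sequence of crossings from the start, the most of the 6 that can be at the upper station as the cable car arrives there on crossings 1, 3, 5, 7 is 1, 2, 3, 4 respectively; the best ever achieved is 4 of 6.
From crossing 9 on, no configuration arises that was not already reachable earlier: only 36 distinct safe configurations (who is on which side, and where the cable car is) can ever be reached, none of them has everyone across, and every continuation just revisits them. So no valid plan exists.

No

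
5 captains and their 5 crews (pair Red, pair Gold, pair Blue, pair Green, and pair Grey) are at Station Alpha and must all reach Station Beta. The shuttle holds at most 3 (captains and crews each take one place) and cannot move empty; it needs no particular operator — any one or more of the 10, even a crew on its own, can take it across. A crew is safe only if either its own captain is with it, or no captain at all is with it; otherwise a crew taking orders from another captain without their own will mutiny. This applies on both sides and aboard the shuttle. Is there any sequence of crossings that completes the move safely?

Yes

1. captain Red and crew Red cross → Station Beta.
2. captain Red crosses ← Station Alpha.
3. crew Blue, crew Gold, and crew Green cross → Station Beta.
4. crew Red crosses ← Station Alpha.
5. captain Blue, captain Gold, and captain Green cross → Station Beta.
6. captain Gold and crew Gold cross ← Station Alpha.
7. captain Gold, captain Grey, and captain Red cross → Station Beta.
8. crew Blue crosses ← Station Alpha.
9. crew Gold and crew Red cross → Station Beta.
10. crew Red crosses ← Station Alpha.
11. crew Blue, crew Grey, and crew Red cross → Station Beta.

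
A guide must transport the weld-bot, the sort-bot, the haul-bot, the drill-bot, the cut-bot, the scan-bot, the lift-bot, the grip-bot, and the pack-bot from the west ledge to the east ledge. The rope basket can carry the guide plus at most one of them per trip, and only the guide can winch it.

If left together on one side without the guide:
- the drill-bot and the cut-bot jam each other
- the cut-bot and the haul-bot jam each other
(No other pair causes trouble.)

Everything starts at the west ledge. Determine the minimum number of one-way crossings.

Counting alone: the guide can take at most 1 across per trip to the east ledge, so moving all 9 needs at least 9 loaded trips out, with a return between consecutive ones — at least 17 crossings.
The safety rule pushes this higher. Following every safe sequence of crossings, the most of the 9 that can be at the east ledge as the rope basket arrives there on crossing 17 is 8 — never all 9.
So no plan with fewer than 19 crossings exists, and this one achieves 19:
1. Guide goes to the east ledge with the cut-bot.  [the west ledge: the drill-bot, the grip-bot, the haul-bot, the lift-bot, the pack-bot, the scan-bot, the sort-bot, the weld-bot | the east ledge: the cut-bot]
2. Guide goes back to the west ledge alone.  [the west ledge: the drill-bot, the grip-bot, the haul-bot, the lift-bot, the pack-bot, the scan-bot, the sort-bot, the weld-bot | the east ledge: the cut-bot]
3. Guide goes to the east ledge with the weld-bot.  [the west ledge: the drill-bot, the grip-bot, the haul-bot, the lift-bot, the pack-bot, the scan-bot, the sort-bot | the east ledge: the cut-bot, the weld-bot]
4. Guide goes back to the west ledge alone.  [the west ledge: the drill-bot, the grip-bot, the haul-bot, the lift-bot, the pack-bot, the scan-bot, the sort-bot | the east ledge: the cut-bot, the weld-bot]
5. Guide goes to the east ledge with the sort-bot.  [the west ledge: the drill-bot, the grip-bot, the haul-bot, the lift-bot, the pack-bot, the scan-bot | the east ledge: the cut-bot, the sort-bot, the weld-bot]
6. Guide goes back to the west ledge alone.  [the west ledge: the drill-bot, the grip-bot, the haul-bot, the lift-bot, the pack-bot, the scan-bot | the east ledge: the cut-bot, the sort-bot, the weld-bot]
7. Guide goes to the east ledge with the haul-bot.  [the west ledge: the drill-bot, the grip-bot, the lift-bot, the pack-bot, the scan-bot | the east ledge: the cut-bot, the haul-bot, the sort-bot, the weld-bot]
8. Guide goes back to the west ledge with the cut-bot.  [the west ledge: the cut-bot, the drill-bot, the grip-bot, the lift-bot, the pack-bot, the scan-bot | the east ledge: the haul-bot, the sort-bot, the weld-bot]
9. Guide goes to the east ledge with the drill-bot.  [the west ledge: the cut-bot, the grip-bot, the lift-bot, the pack-bot, the scan-bot | the east ledge: the drill-bot, the haul-bot, the sort-bot, the weld-bot]
10. Guide goes back to the west ledge alone.  [the west ledge: the cut-bot, the grip-bot, the lift-bot, the pack-bot, the scan-bot | the east ledge: the drill-bot, the haul-bot, the sort-bot, the weld-bot]
11. Guide goes to the east ledge with the scan-bot.  [the west ledge: the cut-bot, the grip-bot, the lift-bot, the pack-bot | the east ledge: the drill-bot, the haul-bot, the scan-bot, the sort-bot, the weld-bot]
12. Guide goes back to the west ledge alone.  [the west ledge: the cut-bot, the grip-bot, the lift-bot, the pack-bot | the east ledge: the drill-bot, the haul-bot, the scan-bot, the sort-bot, the weld-bot]
13. Guide goes to the east ledge with the lift-bot.  [the west ledge: the cut-bot, the grip-bot, the pack-bot | the east ledge: the drill-bot, the haul-bot, the lift-bot, the scan-bot, the sort-bot, the weld-bot]
14. Guide goes back to the west ledge alone.  [the west ledge: the cut-bot, the grip-bot, the pack-bot | the east ledge: the drill-bot, the haul-bot, the lift-bot, the scan-bot, the sort-bot, the weld-bot]
15. Guide goes to the east ledge with the grip-bot.  [the west ledge: the cut-bot, the pack-bot | the east ledge: the drill-bot, the grip-bot, the haul-bot, the lift-bot, the scan-bot, the sort-bot, the weld-bot]
16. Guide goes back to the west ledge alone.  [the west ledge: the cut-bot, the pack-bot | the east ledge: the drill-bot, the grip-bot, the haul-bot, the lift-bot, the scan-bot, the sort-bot, the weld-bot]
17. Guide goes to the east ledge with the pack-bot.  [the west ledge: the cut-bot | the east ledge: the drill-bot, the grip-bot, the haul-bot, the lift-bot, the pack-bot, the scan-bot, the sort-bot, the weld-bot]
18. Guide goes back to the west ledge alone.  [the west ledge: the cut-bot | the east ledge: the drill-bot, the grip-bot, the haul-bot, the lift-bot, the pack-bot, the scan-bot, the sort-bot, the weld-bot]
19. Guide goes to the east ledge with the cut-bot.  [the west ledge: — | the east ledge: the cut-bot, the drill-bot, the grip-bot, the haul-bot, the lift-bot, the pack-bot, the scan-bot, the sort-bot, the weld-bot]

19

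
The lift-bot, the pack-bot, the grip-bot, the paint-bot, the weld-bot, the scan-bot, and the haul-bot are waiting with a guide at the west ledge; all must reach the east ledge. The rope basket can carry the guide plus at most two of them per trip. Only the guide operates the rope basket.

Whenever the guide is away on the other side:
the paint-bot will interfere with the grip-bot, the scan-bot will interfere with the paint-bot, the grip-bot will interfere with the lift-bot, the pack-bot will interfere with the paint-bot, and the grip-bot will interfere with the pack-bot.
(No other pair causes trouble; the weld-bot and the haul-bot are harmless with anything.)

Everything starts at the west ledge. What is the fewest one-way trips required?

11

Counting alone: the guide can take at most 2 across per trip to the east ledge, so moving all 7 needs at least 4 loaded trips out, with a return between consecutive ones — at least 7 crossings.
The safety rule pushes this higher. Following every safe sequence of crossings, the most of the 7 that can be at the east ledge as the rope basket arrives there on crossings 7, 9 is 5, 6 respectively — never all 7.
So no plan with fewer than 11 crossings exists, and this one achieves 11:
1. Guide goes to the east ledge with the grip-bot and the paint-bot.  [the west ledge: the haul-bot, the lift-bot, the pack-bot, the scan-bot, the weld-bot | the east ledge: the grip-bot, the paint-bot]
2. Guide goes back to the west ledge with the grip-bot.  [the west ledge: the grip-bot, the haul-bot, the lift-bot, the pack-bot, the scan-bot, the weld-bot | the east ledge: the paint-bot]
3. Guide goes to the east ledge with the lift-bot and the pack-bot.  [the west ledge: the grip-bot, the haul-bot, the scan-bot, the weld-bot | the east ledge: the lift-bot, the pack-bot, the paint-bot]
4. Guide goes back to the west ledge with the pack-bot.  [the west ledge: the grip-bot, the haul-bot, the pack-bot, the scan-bot, the weld-bot | the east ledge: the lift-bot, the paint-bot]
5. Guide goes to the east ledge with the pack-bot and the weld-bot.  [the west ledge: the grip-bot, the haul-bot, the scan-bot | the east ledge: the lift-bot, the pack-bot, the paint-bot, the weld-bot]
6. Guide goes back to the west ledge with the pack-bot.  [the west ledge: the grip-bot, the haul-bot, the pack-bot, the scan-bot | the east ledge: the lift-bot, the paint-bot, the weld-bot]
7. Guide goes to the east ledge with the pack-bot and the scan-bot.  [the west ledge: the grip-bot, the haul-bot | the east ledge: the lift-bot, the pack-bot, the paint-bot, the scan-bot, the weld-bot]
8. Guide goes back to the west ledge with the paint-bot.  [the west ledge: the grip-bot, the haul-bot, the paint-bot | the east ledge: the lift-bot, the pack-bot, the scan-bot, the weld-bot]
9. Guide goes to the east ledge with the grip-bot and the haul-bot.  [the west ledge: the paint-bot | the east ledge: the grip-bot, the haul-bot, the lift-bot, the pack-bot, the scan-bot, the weld-bot]
10. Guide goes back to the west ledge with the grip-bot.  [the west ledge: the grip-bot, the paint-bot | the east ledge: the haul-bot, the lift-bot, the pack-bot, the scan-bot, the weld-bot]
11. Guide goes to the east ledge with the grip-bot and the paint-bot.  [the west ledge: — | the east ledge: the grip-bot, the haul-bot, the lift-bot, the pack-bot, the paint-bot, the scan-bot, the weld-bot]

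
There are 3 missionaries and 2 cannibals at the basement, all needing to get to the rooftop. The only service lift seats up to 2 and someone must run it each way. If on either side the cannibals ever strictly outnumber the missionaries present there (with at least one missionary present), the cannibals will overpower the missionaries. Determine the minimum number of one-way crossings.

7

Counting alone: each trip to the rooftop takes at most 2 across and each return brings at least 1 back, so after t trips out (and t−1 returns) at most 2t − (t−1) of the 5 are across; that first reaches 5 at t = 4, so at least 7 crossings are needed.
The plan below uses exactly 7 crossings, so it is optimal:
1. 2 cannibals → the rooftop.  (the basement: 3M 0C; the rooftop: 0M 2C)
2. 1 cannibal ← the basement.  (the basement: 3M 1C; the rooftop: 0M 1C)
3. 2 missionaries → the rooftop.  (the basement: 1M 1C; the rooftop: 2M 1C)
4. 1 missionary ← the basement.  (the basement: 2M 1C; the rooftop: 1M 1C)
5. 1 missionary and 1 cannibal → the rooftop.  (the basement: 1M 0C; the rooftop: 2M 2C)
6. 1 cannibal ← the basement.  (the basement: 1M 1C; the rooftop: 2M 1C)
7. 1 missionary and 1 cannibal → the rooftop.  (the basement: 0M 0C; the rooftop: 3M 2C)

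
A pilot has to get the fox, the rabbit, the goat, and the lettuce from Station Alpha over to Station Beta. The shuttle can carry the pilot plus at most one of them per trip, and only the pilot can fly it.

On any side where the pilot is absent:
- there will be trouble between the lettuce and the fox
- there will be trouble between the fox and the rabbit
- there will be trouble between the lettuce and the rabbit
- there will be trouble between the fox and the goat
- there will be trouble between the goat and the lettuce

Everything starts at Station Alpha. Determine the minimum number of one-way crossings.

Whatever the first load, the items left behind include a forbidden pair without the pilot. No opening move is safe, so no plan exists.

impossible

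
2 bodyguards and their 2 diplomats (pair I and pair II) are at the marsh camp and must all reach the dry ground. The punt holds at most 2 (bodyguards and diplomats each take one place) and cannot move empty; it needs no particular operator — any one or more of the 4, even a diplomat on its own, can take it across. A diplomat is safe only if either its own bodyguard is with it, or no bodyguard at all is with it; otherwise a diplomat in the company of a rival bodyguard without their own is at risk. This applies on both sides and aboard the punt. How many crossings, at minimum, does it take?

5

Counting alone: each trip to the dry ground takes at most 2 across and each return brings at least 1 back, so after t trips out (and t−1 returns) at most 2t − (t−1) of the 4 are across; that first reaches 4 at t = 3, so at least 5 crossings are needed.
The plan below uses exactly 5 crossings, so it is optimal:
1. bodyguard I and diplomat I cross → the dry ground.
2. bodyguard I crosses ← the marsh camp.
3. bodyguard I and bodyguard II cross → the dry ground.
4. bodyguard II crosses ← the marsh camp.
5. bodyguard II and diplomat II cross → the dry ground.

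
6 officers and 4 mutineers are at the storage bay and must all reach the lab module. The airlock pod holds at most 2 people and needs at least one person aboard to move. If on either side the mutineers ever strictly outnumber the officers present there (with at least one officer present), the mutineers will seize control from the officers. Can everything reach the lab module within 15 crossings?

No

Counting alone: each trip to the lab module takes at most 2 across and each return brings at least 1 back, so after t trips out (and t−1 returns) at most 2t − (t−1) of the 10 are across; that first reaches 10 at t = 9, so at least 17 crossings are needed.
Since 15 < 17, 15 crossings cannot be enough. (The shortest complete plan in fact takes 17:)
1. 2 mutineers → the lab module.  (the storage bay: 6O 2M; the lab module: 0O 2M)
2. 1 mutineer ← the storage bay.  (the storage bay: 6O 3M; the lab module: 0O 1M)
3. 2 mutineers → the lab module.  (the storage bay: 6O 1M; the lab module: 0O 3M)
4. 1 mutineer ← the storage bay.  (the storage bay: 6O 2M; the lab module: 0O 2M)
5. 2 officers → the lab module.  (the storage bay: 4O 2M; the lab module: 2O 2M)
6. 1 mutineer ← the storage bay.  (the storage bay: 4O 3M; the lab module: 2O 1M)
7. 1 officer and 1 mutineer → the lab module.  (the storage bay: 3O 2M; the lab module: 3O 2M)
8. 1 mutineer ← the storage bay.  (the storage bay: 3O 3M; the lab module: 3O 1M)
9. 2 mutineers → the lab module.  (the storage bay: 3O 1M; the lab module: 3O 3M)
10. 1 mutineer ← the storage bay.  (the storage bay: 3O 2M; the lab module: 3O 2M)
11. 1 officer and 1 mutineer → the lab module.  (the storage bay: 2O 1M; the lab module: 4O 3M)
12. 1 mutineer ← the storage bay.  (the storage bay: 2O 2M; the lab module: 4O 2M)
13. 2 mutineers → the lab module.  (the storage bay: 2O 0M; the lab module: 4O 4M)
14. 1 mutineer ← the storage bay.  (the storage bay: 2O 1M; the lab module: 4O 3M)
15. 1 officer and 1 mutineer → the lab module.  (the storage bay: 1O 0M; the lab module: 5O 4M)
16. 1 mutineer ← the storage bay.  (the storage bay: 1O 1M; the lab module: 5O 3M)
17. 1 officer and 1 mutineer → the lab module.  (the storage bay: 0O 0M; the lab module: 6O 4M)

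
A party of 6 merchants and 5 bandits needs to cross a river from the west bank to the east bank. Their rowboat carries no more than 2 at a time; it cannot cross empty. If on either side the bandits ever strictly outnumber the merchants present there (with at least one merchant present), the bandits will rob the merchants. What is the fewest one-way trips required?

19

Counting alone: each trip to the east bank takes at most 2 across and each return brings at least 1 back, so after t trips out (and t−1 returns) at most 2t − (t−1) of the 11 are across; that first reaches 11 at t = 10, so at least 19 crossings are needed.
The plan below uses exactly 19 crossings, so it is optimal:
1. 2 bandits → the east bank.  (the west bank: 6M 3B; the east bank: 0M 2B)
2. 1 bandit ← the west bank.  (the west bank: 6M 4B; the east bank: 0M 1B)
3. 2 bandits → the east bank.  (the west bank: 6M 2B; the east bank: 0M 3B)
4. 1 bandit ← the west bank.  (the west bank: 6M 3B; the east bank: 0M 2B)
5. 2 merchants → the east bank.  (the west bank: 4M 3B; the east bank: 2M 2B)
6. 1 bandit ← the west bank.  (the west bank: 4M 4B; the east bank: 2M 1B)
7. 1 merchant and 1 bandit → the east bank.  (the west bank: 3M 3B; the east bank: 3M 2B)
8. 1 merchant ← the west bank.  (the west bank: 4M 3B; the east bank: 2M 2B)
9. 1 merchant and 1 bandit → the east bank.  (the west bank: 3M 2B; the east bank: 3M 3B)
10. 1 bandit ← the west bank.  (the west bank: 3M 3B; the east bank: 3M 2B)
11. 1 merchant and 1 bandit → the east bank.  (the west bank: 2M 2B; the east bank: 4M 3B)
12. 1 merchant ← the west bank.  (the west bank: 3M 2B; the east bank: 3M 3B)
13. 1 merchant and 1 bandit → the east bank.  (the west bank: 2M 1B; the east bank: 4M 4B)
14. 1 bandit ← the west bank.  (the west bank: 2M 2B; the east bank: 4M 3B)
15. 1 merchant and 1 bandit → the east bank.  (the west bank: 1M 1B; the east bank: 5M 4B)
16. 1 merchant ← the west bank.  (the west bank: 2M 1B; the east bank: 4M 4B)
17. 1 merchant and 1 bandit → the east bank.  (the west bank: 1M 0B; the east bank: 5M 5B)
18. 1 bandit ← the west bank.  (the west bank: 1M 1B; the east bank: 5M 4B)
19. 1 merchant and 1 bandit → the east bank.  (the west bank: 0M 0B; the east bank: 6M 5B)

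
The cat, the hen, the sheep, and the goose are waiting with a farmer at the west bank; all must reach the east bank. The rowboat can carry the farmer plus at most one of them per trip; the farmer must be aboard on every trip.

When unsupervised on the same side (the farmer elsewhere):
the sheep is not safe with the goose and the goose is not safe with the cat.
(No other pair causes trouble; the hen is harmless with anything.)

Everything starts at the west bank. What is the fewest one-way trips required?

Counting alone: the farmer can take at most 1 across per trip to the east bank, so moving all 4 needs at least 4 loaded trips out, with a return between consecutive ones — at least 7 crossings.
The safety rule pushes this higher. Following every safe sequence of crossings, the most of the 4 that can be at the east bank as the rowboat arrives there on crossing 7 is 3 — never all 4.
So no plan with fewer than 9 crossings exists, and this one achieves 9:
1. Farmer goes to the east bank with the goose.  [the west bank: the cat, the hen, the sheep | the east bank: the goose]
2. Farmer goes back to the west bank alone.  [the west bank: the cat, the hen, the sheep | the east bank: the goose]
3. Farmer goes to the east bank with the cat.  [the west bank: the hen, the sheep | the east bank: the cat, the goose]
4. Farmer goes back to the west bank with the goose.  [the west bank: the goose, the hen, the sheep | the east bank: the cat]
5. Farmer goes to the east bank with the sheep.  [the west bank: the goose, the hen | the east bank: the cat, the sheep]
6. Farmer goes back to the west bank alone.  [the west bank: the goose, the hen | the east bank: the cat, the sheep]
7. Farmer goes to the east bank with the hen.  [the west bank: the goose | the east bank: the cat, the hen, the sheep]
8. Farmer goes back to the west bank alone.  [the west bank: the goose | the east bank: the cat, the hen, the sheep]
9. Farmer goes to the east bank with the goose.  [the west bank: — | the east bank: the cat, the goose, the hen, the sheep]

9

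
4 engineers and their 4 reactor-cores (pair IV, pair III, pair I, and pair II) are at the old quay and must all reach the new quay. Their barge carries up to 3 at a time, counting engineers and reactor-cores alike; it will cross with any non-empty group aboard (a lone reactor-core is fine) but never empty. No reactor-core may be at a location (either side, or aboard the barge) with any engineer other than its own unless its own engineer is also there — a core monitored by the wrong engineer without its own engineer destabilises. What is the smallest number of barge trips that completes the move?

9

Counting alone: each trip to the new quay takes at most 3 across and each return brings at least 1 back, so after t trips out (and t−1 returns) at most 3t − (t−1) of the 8 are across; that first reaches 8 at t = 4, so at least 7 crossings are needed.
The safety rule pushes this higher. Following every safe sequence of crossings, the most of the 8 that can be at the new quay as the barge arrives there on crossing 7 is 7 — never all 8.
So no plan with fewer than 9 crossings exists, and this one achieves 9:
1. engineer IV and reactor-core IV cross → the new quay.
2. engineer IV crosses ← the old quay.
3. engineer III, engineer IV, and reactor-core III cross → the new quay.
4. engineer IV and reactor-core IV cross ← the old quay.
5. engineer I, engineer II, and engineer IV cross → the new quay.
6. reactor-core III crosses ← the old quay.
7. reactor-core III and reactor-core IV cross → the new quay.
8. reactor-core IV crosses ← the old quay.
9. reactor-core I, reactor-core II, and reactor-core IV cross → the new quay.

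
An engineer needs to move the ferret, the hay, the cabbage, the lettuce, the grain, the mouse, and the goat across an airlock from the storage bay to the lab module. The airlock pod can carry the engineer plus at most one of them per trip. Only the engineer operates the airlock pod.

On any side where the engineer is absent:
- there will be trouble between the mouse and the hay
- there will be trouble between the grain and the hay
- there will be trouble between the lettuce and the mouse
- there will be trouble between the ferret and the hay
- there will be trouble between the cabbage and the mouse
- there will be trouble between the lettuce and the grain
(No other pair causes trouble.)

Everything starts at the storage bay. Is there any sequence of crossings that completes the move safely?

Whatever the first load, the items left behind include a forbidden pair without the engineer. No opening move is safe, so no plan exists.

No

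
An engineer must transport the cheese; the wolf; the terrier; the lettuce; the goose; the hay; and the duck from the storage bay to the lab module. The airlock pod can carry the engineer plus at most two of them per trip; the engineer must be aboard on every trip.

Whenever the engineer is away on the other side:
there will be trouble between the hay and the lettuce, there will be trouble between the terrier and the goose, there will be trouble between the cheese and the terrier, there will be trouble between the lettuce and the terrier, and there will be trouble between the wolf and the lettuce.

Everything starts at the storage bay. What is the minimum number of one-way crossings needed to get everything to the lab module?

9

Counting alone: the engineer can take at most 2 across per trip to the lab module, so moving all 7 needs at least 4 loaded trips out, with a return between consecutive ones — at least 7 crossings.
The safety rule pushes this higher. Following every safe sequence of crossings, the most of the 7 that can be at the lab module as the airlock pod arrives there on crossing 7 is 6 — never all 7.
So no plan with fewer than 9 crossings exists, and this one achieves 9:
1. Engineer goes to the lab module with the lettuce and the terrier.
2. Engineer goes back to the storage bay with the terrier.
3. Engineer goes to the lab module with the cheese and the terrier.
4. Engineer goes back to the storage bay with the terrier.
5. Engineer goes to the lab module with the duck and the goose.
6. Engineer goes back to the storage bay alone.
7. Engineer goes to the lab module with the hay and the wolf.
8. Engineer goes back to the storage bay with the lettuce.
9. Engineer goes to the lab module with the lettuce and the terrier.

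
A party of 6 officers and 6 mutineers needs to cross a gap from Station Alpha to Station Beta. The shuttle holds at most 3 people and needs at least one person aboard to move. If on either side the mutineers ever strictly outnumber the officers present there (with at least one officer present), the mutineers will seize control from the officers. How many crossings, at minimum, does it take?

impossible

Following every safe sequence of crossings from the start, the most of the 12 that can be at Station Beta as the shuttle arrives there on crossings 1, 3, 5 is 3, 5, 6 respectively; the best ever achieved is 6 of 12.
From crossing 7 on, no configuration arises that was not already reachable earlier: only 17 distinct safe configurations (who is on which side, and where the shuttle is) can ever be reached, none of them has everyone across, and every continuation just revisits them. They are: 0 officers + 0 mutineers across (shuttle back at the start); 0 officers + 1 mutineer across (shuttle there); 0 officers + 1 mutineer across (shuttle back at the start); 0 officers + 2 mutineers across (shuttle there); 0 officers + 2 mutineers across (shuttle back at the start); 0 officers + 3 mutineers across (shuttle there); 0 officers + 3 mutineers across (shuttle back at the start); 0 officers + 4 mutineers across (shuttle there); 0 officers + 4 mutineers across (shuttle back at the start); 0 officers + 5 mutineers across (shuttle there); 0 officers + 5 mutineers across (shuttle back at the start); 0 officers + 6 mutineers across (shuttle there); 1 officer + 1 mutineer across (shuttle there); 1 officer + 1 mutineer across (shuttle back at the start); 2 officers + 2 mutineers across (shuttle there); 2 officers + 2 mutineers across (shuttle back at the start); 3 officers + 3 mutineers across (shuttle there). So no valid plan exists.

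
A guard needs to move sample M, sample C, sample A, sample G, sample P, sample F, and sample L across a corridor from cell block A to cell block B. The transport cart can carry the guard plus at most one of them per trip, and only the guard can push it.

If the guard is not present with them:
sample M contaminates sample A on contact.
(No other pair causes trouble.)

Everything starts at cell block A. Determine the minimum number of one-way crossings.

Counting alone: the guard can take at most 1 across per trip to cell block B, so moving all 7 needs at least 7 loaded trips out, with a return between consecutive ones — at least 13 crossings.
The plan below uses exactly 13 crossings, so it is optimal:
1. Guard goes to cell block B with sample M.  [cell block A: sample A, sample C, sample F, sample G, sample L, sample P | cell block B: sample M]
2. Guard goes back to cell block A alone.  [cell block A: sample A, sample C, sample F, sample G, sample L, sample P | cell block B: sample M]
3. Guard goes to cell block B with sample C.  [cell block A: sample A, sample F, sample G, sample L, sample P | cell block B: sample C, sample M]
4. Guard goes back to cell block A alone.  [cell block A: sample A, sample F, sample G, sample L, sample P | cell block B: sample C, sample M]
5. Guard goes to cell block B with sample G.  [cell block A: sample A, sample F, sample L, sample P | cell block B: sample C, sample G, sample M]
6. Guard goes back to cell block A alone.  [cell block A: sample A, sample F, sample L, sample P | cell block B: sample C, sample G, sample M]
7. Guard goes to cell block B with sample P.  [cell block A: sample A, sample F, sample L | cell block B: sample C, sample G, sample M, sample P]
8. Guard goes back to cell block A alone.  [cell block A: sample A, sample F, sample L | cell block B: sample C, sample G, sample M, sample P]
9. Guard goes to cell block B with sample F.  [cell block A: sample A, sample L | cell block B: sample C, sample F, sample G, sample M, sample P]
10. Guard goes back to cell block A alone.  [cell block A: sample A, sample L | cell block B: sample C, sample F, sample G, sample M, sample P]
11. Guard goes to cell block B with sample L.  [cell block A: sample A | cell block B: sample C, sample F, sample G, sample L, sample M, sample P]
12. Guard goes back to cell block A alone.  [cell block A: sample A | cell block B: sample C, sample F, sample G, sample L, sample M, sample P]
13. Guard goes to cell block B with sample A.  [cell block A: — | cell block B: sample A, sample C, sample F, sample G, sample L, sample M, sample P]

13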